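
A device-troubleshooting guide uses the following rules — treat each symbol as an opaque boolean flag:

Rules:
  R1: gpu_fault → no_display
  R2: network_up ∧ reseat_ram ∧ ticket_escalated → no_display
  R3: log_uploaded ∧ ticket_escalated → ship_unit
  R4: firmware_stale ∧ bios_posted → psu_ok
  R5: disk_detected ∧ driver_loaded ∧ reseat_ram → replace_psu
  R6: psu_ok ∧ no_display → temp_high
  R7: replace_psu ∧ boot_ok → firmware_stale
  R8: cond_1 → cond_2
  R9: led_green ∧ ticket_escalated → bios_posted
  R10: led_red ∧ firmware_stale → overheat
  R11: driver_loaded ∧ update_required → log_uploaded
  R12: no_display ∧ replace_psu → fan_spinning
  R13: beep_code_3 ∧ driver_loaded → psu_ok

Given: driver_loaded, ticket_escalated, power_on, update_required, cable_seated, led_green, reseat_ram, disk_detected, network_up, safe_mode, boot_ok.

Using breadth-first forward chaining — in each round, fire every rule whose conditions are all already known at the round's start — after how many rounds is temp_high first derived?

Round 1: R2 [network_up ∧ reseat_ram ∧ ticket_escalated → no_display]; R5 [disk_detected ∧ driver_loaded ∧ reseat_ram → replace_psu]; R9 [led_green ∧ ticket_escalated → bios_posted]; R11 [driver_loaded ∧ update_required → log_uploaded]. Adds no_display, replace_psu, bios_posted, log_uploaded.
Round 2: R3 [log_uploaded ∧ ticket_escalated → ship_unit]; R7 [replace_psu ∧ boot_ok → firmware_stale]; R12 [no_display ∧ replace_psu → fan_spinning]. Adds ship_unit, firmware_stale, fan_spinning.
Round 3: R4 [firmware_stale ∧ bios_posted → psu_ok]. Adds psu_ok.
Round 4: R6 [psu_ok ∧ no_display → temp_high]. Adds temp_high.
temp_high first appears in round 4.

4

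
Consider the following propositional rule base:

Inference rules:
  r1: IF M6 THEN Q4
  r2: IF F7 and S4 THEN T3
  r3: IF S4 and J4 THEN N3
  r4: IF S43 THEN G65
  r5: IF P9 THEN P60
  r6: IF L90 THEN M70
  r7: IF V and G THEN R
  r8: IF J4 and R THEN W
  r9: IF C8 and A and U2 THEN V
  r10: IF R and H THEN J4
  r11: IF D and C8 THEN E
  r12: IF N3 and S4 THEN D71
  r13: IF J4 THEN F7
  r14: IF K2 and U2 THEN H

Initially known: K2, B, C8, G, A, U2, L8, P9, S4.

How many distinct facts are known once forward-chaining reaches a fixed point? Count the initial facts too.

19

Round 1 — r5, r9, r14, derive P60, V, H.
Round 2 — r7, derive R.
Round 3 — r10, derive J4.
Round 4 — r3, r8, r13, derive N3, W, F7.
Round 5 — r2, r12, derive T3, D71.
Closure: {A, B, C8, D71, F7, G, H, J4, K2, L8, N3, P60, P9, R, S4, T3, U2, V, W} — 19 facts.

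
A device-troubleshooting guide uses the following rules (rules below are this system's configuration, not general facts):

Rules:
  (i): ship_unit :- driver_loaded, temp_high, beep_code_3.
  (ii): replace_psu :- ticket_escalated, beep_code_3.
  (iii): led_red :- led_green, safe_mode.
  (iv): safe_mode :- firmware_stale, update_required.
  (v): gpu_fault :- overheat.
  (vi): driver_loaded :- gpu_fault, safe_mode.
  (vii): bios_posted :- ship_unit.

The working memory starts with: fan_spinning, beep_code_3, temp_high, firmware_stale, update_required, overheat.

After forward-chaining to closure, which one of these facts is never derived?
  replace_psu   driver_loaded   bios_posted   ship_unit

replace_psu

[1] (iv) [safe_mode :- firmware_stale, update_required.]; (v) [gpu_fault :- overheat.]. ⇒ new: safe_mode, gpu_fault.
[2] (vi) [driver_loaded :- gpu_fault, safe_mode.]. ⇒ new: driver_loaded.
[3] (i) [ship_unit :- driver_loaded, temp_high, beep_code_3.]. ⇒ new: ship_unit.
[4] (vii) [bios_posted :- ship_unit.]. ⇒ new: bios_posted.
Derived: driver_loaded (round 2), bios_posted (round 4), ship_unit (round 3). replace_psu never appears in any round.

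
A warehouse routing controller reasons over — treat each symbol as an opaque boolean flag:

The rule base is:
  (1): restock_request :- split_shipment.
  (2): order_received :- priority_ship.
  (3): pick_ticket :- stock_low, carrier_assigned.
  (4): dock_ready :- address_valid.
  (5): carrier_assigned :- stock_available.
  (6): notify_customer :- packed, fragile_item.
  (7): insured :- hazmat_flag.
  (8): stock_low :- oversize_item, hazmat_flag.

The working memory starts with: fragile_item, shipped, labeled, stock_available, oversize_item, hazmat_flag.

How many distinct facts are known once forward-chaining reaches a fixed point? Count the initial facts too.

10

Round 1: (5) [carrier_assigned :- stock_available.]; (7) [insured :- hazmat_flag.]; (8) [stock_low :- oversize_item, hazmat_flag.]. Adds carrier_assigned, insured, stock_low.
Round 2: (3) [pick_ticket :- stock_low, carrier_assigned.]. Adds pick_ticket.
Closure: {carrier_assigned, fragile_item, hazmat_flag, insured, labeled, oversize_item, pick_ticket, shipped, stock_available, stock_low} — 10 facts.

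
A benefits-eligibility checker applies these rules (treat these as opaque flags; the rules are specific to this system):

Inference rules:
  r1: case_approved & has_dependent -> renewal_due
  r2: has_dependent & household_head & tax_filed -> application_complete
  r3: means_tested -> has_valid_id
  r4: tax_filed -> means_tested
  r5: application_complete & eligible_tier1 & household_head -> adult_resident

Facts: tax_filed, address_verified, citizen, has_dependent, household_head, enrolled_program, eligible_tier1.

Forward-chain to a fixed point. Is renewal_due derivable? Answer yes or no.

[1] r2 [has_dependent & household_head & tax_filed -> application_complete]; r4 [tax_filed -> means_tested]. ⇒ new: application_complete, means_tested.
[2] r3 [means_tested -> has_valid_id]; r5 [application_complete & eligible_tier1 & household_head -> adult_resident]. ⇒ new: has_valid_id, adult_resident.
Fixed point reached. renewal_due is concluded only by r1; r1 needs case_approved (never derived).

no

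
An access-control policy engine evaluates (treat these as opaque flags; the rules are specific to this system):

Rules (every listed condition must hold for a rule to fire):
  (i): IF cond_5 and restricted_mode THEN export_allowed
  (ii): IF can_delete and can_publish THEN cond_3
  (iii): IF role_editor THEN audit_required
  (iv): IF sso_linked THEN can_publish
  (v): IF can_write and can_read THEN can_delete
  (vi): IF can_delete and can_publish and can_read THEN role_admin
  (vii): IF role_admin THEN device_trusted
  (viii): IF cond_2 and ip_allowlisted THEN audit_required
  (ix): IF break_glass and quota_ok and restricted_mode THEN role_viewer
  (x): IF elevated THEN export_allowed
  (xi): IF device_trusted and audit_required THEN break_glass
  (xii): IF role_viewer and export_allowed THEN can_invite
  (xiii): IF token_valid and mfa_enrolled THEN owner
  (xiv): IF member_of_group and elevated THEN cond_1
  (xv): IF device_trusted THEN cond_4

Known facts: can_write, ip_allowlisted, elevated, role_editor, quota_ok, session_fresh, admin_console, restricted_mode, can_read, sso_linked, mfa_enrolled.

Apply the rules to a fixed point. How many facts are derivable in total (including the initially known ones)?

22

[1] (iii) [IF role_editor THEN audit_required]; (iv) [IF sso_linked THEN can_publish]; (v) [IF can_write and can_read THEN can_delete]; (x) [IF elevated THEN export_allowed]. ⇒ new: audit_required, can_publish, can_delete, export_allowed.
[2] (ii) [IF can_delete and can_publish THEN cond_3]; (vi) [IF can_delete and can_publish and can_read THEN role_admin]. ⇒ new: cond_3, role_admin.
[3] (vii) [IF role_admin THEN device_trusted]. ⇒ new: device_trusted.
[4] (xi) [IF device_trusted and audit_required THEN break_glass]; (xv) [IF device_trusted THEN cond_4]. ⇒ new: break_glass, cond_4.
[5] (ix) [IF break_glass and quota_ok and restricted_mode THEN role_viewer]. ⇒ new: role_viewer.
[6] (xii) [IF role_viewer and export_allowed THEN can_invite]. ⇒ new: can_invite.
Closure: {admin_console, audit_required, break_glass, can_delete, can_invite, can_publish, can_read, can_write, cond_3, cond_4, device_trusted, elevated, export_allowed, ip_allowlisted, mfa_enrolled, quota_ok, restricted_mode, role_admin, role_editor, role_viewer, session_fresh, sso_linked} — 22 facts.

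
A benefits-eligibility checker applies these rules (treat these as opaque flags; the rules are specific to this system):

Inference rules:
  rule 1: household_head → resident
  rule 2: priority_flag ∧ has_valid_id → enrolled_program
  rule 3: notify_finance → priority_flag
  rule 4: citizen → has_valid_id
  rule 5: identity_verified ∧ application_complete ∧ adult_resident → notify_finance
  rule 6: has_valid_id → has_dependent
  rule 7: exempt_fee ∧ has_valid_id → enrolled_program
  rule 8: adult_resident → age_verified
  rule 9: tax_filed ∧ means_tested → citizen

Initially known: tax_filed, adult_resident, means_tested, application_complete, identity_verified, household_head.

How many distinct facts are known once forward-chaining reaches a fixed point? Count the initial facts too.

14

[1] rule 1 [household_head → resident]; rule 5 [identity_verified ∧ application_complete ∧ adult_resident → notify_finance]; rule 8 [adult_resident → age_verified]; rule 9 [tax_filed ∧ means_tested → citizen]. ⇒ new: resident, notify_finance, age_verified, citizen.
[2] rule 3 [notify_finance → priority_flag]; rule 4 [citizen → has_valid_id]. ⇒ new: priority_flag, has_valid_id.
[3] rule 2 [priority_flag ∧ has_valid_id → enrolled_program]; rule 6 [has_valid_id → has_dependent]. ⇒ new: enrolled_program, has_dependent.
Closure: {adult_resident, age_verified, application_complete, citizen, enrolled_program, has_dependent, has_valid_id, household_head, identity_verified, means_tested, notify_finance, priority_flag, resident, tax_filed} — 14 facts.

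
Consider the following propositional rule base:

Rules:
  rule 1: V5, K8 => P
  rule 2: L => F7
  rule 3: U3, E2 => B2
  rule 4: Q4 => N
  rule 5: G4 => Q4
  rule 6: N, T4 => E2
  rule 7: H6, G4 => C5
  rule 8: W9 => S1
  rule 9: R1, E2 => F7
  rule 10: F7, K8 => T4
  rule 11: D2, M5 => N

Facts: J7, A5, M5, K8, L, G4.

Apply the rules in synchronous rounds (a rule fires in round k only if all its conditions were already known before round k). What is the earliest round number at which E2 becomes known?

Round 1: rule 2 [L => F7]; rule 5 [G4 => Q4]. Adds F7, Q4.
Round 2: rule 4 [Q4 => N]; rule 10 [F7, K8 => T4]. Adds N, T4.
Round 3: rule 6 [N, T4 => E2]. Adds E2.
E2 first appears in round 3.

3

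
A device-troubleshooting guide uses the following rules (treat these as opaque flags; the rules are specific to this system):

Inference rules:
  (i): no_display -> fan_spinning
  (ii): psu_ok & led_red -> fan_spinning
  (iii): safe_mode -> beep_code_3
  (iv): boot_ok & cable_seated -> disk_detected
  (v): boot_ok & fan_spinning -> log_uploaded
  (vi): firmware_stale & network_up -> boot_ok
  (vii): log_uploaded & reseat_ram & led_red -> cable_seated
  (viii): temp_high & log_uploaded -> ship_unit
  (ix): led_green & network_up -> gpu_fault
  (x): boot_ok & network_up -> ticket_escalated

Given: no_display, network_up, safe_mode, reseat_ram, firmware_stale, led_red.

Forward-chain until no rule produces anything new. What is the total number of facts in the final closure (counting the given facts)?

13

Round 1: (i) [no_display -> fan_spinning]; (iii) [safe_mode -> beep_code_3]; (vi) [firmware_stale & network_up -> boot_ok]. Adds fan_spinning, beep_code_3, boot_ok.
Round 2: (v) [boot_ok & fan_spinning -> log_uploaded]; (x) [boot_ok & network_up -> ticket_escalated]. Adds log_uploaded, ticket_escalated.
Round 3: (vii) [log_uploaded & reseat_ram & led_red -> cable_seated]. Adds cable_seated.
Round 4: (iv) [boot_ok & cable_seated -> disk_detected]. Adds disk_detected.
Closure: {beep_code_3, boot_ok, cable_seated, disk_detected, fan_spinning, firmware_stale, led_red, log_uploaded, network_up, no_display, reseat_ram, safe_mode, ticket_escalated} — 13 facts.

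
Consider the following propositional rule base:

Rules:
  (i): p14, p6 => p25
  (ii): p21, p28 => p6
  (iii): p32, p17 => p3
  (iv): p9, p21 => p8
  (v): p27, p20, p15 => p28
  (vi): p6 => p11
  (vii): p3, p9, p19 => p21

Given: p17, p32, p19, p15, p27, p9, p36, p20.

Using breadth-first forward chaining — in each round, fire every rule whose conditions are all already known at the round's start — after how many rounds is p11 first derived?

4

Round 1 fires (iii), (v), giving p3, p28.
Round 2 fires (vii), giving p21.
Round 3 fires (ii), (iv), giving p6, p8.
Round 4 fires (vi), giving p11.
p11 first appears in round 4.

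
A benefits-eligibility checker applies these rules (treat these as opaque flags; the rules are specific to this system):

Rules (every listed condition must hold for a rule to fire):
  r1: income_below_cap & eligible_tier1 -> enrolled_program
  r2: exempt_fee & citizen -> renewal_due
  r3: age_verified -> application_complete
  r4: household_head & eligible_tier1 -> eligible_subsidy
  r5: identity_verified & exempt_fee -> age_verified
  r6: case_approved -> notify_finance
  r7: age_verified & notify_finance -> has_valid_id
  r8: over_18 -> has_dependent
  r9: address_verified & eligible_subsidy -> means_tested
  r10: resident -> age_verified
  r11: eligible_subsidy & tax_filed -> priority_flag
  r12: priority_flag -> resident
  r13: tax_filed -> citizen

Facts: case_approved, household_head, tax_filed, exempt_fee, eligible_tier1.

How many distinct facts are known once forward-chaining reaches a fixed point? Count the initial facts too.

14

Round 1: r4 [household_head & eligible_tier1 -> eligible_subsidy]; r6 [case_approved -> notify_finance]; r13 [tax_filed -> citizen]. Adds eligible_subsidy, notify_finance, citizen.
Round 2: r2 [exempt_fee & citizen -> renewal_due]; r11 [eligible_subsidy & tax_filed -> priority_flag]. Adds renewal_due, priority_flag.
Round 3: r12 [priority_flag -> resident]. Adds resident.
Round 4: r10 [resident -> age_verified]. Adds age_verified.
Round 5: r3 [age_verified -> application_complete]; r7 [age_verified & notify_finance -> has_valid_id]. Adds application_complete, has_valid_id.
Closure: {age_verified, application_complete, case_approved, citizen, eligible_subsidy, eligible_tier1, exempt_fee, has_valid_id, household_head, notify_finance, priority_flag, renewal_due, resident, tax_filed} — 14 facts.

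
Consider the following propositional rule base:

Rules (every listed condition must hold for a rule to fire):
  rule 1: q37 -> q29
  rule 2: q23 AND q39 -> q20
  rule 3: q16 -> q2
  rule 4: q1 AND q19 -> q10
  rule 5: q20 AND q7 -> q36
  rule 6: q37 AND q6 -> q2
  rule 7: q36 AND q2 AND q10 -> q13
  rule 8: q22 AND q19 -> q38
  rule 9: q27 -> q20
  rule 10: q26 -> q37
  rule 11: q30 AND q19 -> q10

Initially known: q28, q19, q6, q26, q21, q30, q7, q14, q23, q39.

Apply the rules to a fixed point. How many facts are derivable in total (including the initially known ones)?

Round 1: rule 2 [q23 AND q39 -> q20]; rule 10 [q26 -> q37]; rule 11 [q30 AND q19 -> q10]. Adds q20, q37, q10.
Round 2: rule 1 [q37 -> q29]; rule 5 [q20 AND q7 -> q36]; rule 6 [q37 AND q6 -> q2]. Adds q29, q36, q2.
Round 3: rule 7 [q36 AND q2 AND q10 -> q13]. Adds q13.
Closure: {q10, q13, q14, q19, q2, q20, q21, q23, q26, q28, q29, q30, q36, q37, q39, q6, q7} — 17 facts.

17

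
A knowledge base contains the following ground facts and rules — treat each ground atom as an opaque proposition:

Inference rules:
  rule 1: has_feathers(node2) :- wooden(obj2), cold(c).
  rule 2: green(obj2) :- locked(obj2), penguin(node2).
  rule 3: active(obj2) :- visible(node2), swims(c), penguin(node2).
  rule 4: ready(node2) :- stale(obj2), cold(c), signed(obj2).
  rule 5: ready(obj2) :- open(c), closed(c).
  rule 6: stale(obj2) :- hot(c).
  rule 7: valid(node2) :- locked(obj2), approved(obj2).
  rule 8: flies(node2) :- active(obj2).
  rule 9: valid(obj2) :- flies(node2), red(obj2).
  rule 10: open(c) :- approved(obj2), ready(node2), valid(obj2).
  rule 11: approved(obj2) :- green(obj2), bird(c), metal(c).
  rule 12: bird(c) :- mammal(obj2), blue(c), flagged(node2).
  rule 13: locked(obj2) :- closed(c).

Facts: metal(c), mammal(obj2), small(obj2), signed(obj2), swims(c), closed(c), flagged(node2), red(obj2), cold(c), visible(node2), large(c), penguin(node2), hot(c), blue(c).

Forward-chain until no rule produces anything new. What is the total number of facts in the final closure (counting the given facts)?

Round 1 — rule 3, rule 6, rule 12, rule 13, derive active(obj2), stale(obj2), bird(c), locked(obj2).
Round 2 — rule 2, rule 4, rule 8, derive green(obj2), ready(node2), flies(node2).
Round 3 — rule 9, rule 11, derive valid(obj2), approved(obj2).
Round 4 — rule 7, rule 10, derive valid(node2), open(c).
Round 5 — rule 5, derive ready(obj2).
Closure: {active(obj2), approved(obj2), bird(c), blue(c), closed(c), cold(c), flagged(node2), flies(node2), green(obj2), hot(c), large(c), locked(obj2), mammal(obj2), metal(c), open(c), penguin(node2), ready(node2), ready(obj2), red(obj2), signed(obj2), small(obj2), stale(obj2), swims(c), valid(node2), valid(obj2), visible(node2)} — 26 facts.

26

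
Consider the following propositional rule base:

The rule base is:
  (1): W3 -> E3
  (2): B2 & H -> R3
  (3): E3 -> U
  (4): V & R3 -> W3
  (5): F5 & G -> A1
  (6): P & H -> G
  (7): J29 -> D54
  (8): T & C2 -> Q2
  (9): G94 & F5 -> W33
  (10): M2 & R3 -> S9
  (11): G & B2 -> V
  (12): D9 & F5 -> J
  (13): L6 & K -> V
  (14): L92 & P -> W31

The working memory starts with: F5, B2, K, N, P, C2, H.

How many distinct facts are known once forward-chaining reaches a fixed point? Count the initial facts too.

Round 1: (2) [B2 & H -> R3]; (6) [P & H -> G]. New: R3, G.
Round 2: (5) [F5 & G -> A1]; (11) [G & B2 -> V]. New: A1, V.
Round 3: (4) [V & R3 -> W3]. New: W3.
Round 4: (1) [W3 -> E3]. New: E3.
Round 5: (3) [E3 -> U]. New: U.
Closure: {A1, B2, C2, E3, F5, G, H, K, N, P, R3, U, V, W3} — 14 facts.

14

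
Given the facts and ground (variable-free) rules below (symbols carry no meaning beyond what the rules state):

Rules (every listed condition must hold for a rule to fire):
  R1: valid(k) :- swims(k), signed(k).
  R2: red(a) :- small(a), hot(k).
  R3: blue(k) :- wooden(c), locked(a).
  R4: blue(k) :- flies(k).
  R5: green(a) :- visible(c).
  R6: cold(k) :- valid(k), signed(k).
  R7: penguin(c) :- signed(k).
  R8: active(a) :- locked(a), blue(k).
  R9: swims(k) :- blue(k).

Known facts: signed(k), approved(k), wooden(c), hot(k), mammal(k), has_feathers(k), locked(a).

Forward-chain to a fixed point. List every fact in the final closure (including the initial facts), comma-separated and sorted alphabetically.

active(a), approved(k), blue(k), cold(k), has_feathers(k), hot(k), locked(a), mammal(k), penguin(c), signed(k), swims(k), valid(k), wooden(c)

Round 1: R3 [blue(k) :- wooden(c), locked(a).]; R7 [penguin(c) :- signed(k).]. Adds blue(k), penguin(c).
Round 2: R8 [active(a) :- locked(a), blue(k).]; R9 [swims(k) :- blue(k).]. Adds active(a), swims(k).
Round 3: R1 [valid(k) :- swims(k), signed(k).]. Adds valid(k).
Round 4: R6 [cold(k) :- valid(k), signed(k).]. Adds cold(k).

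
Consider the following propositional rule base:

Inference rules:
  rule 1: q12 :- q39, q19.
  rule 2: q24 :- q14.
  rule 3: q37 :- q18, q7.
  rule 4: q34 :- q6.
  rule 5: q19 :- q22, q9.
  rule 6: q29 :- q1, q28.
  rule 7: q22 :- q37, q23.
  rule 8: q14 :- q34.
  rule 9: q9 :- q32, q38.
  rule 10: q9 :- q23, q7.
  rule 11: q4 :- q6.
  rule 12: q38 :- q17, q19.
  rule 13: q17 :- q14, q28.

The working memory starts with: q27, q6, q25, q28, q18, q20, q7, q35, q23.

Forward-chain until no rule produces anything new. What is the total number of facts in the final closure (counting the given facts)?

19

Round 1 fires rule 3, rule 4, rule 10, rule 11, giving q37, q34, q9, q4.
Round 2 fires rule 7, rule 8, giving q22, q14.
Round 3 fires rule 2, rule 5, rule 13, giving q24, q19, q17.
Round 4 fires rule 12, giving q38.
Closure: {q14, q17, q18, q19, q20, q22, q23, q24, q25, q27, q28, q34, q35, q37, q38, q4, q6, q7, q9} — 19 facts.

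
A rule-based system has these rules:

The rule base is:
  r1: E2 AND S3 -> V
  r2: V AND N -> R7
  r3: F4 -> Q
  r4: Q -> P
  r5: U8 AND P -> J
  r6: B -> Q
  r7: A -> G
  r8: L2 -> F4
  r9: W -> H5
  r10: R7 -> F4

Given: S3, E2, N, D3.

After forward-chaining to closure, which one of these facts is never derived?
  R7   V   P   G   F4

Round 1 — r1, derive V.
Round 2 — r2, derive R7.
Round 3 — r10, derive F4.
Round 4 — r3, derive Q.
Round 5 — r4, derive P.
Derived: R7 (round 2), V (round 1), P (round 5), F4 (round 3). G never appears in any round.

G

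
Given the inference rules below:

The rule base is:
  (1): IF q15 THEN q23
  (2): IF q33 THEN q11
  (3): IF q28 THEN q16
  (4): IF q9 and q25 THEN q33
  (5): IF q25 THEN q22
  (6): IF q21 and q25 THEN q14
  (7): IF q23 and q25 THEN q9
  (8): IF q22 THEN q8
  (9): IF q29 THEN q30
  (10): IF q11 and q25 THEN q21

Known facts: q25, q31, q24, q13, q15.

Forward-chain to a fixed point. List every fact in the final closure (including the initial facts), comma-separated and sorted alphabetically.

[1] (1) [IF q15 THEN q23]; (5) [IF q25 THEN q22]. ⇒ new: q23, q22.
[2] (7) [IF q23 and q25 THEN q9]; (8) [IF q22 THEN q8]. ⇒ new: q9, q8.
[3] (4) [IF q9 and q25 THEN q33]. ⇒ new: q33.
[4] (2) [IF q33 THEN q11]. ⇒ new: q11.
[5] (10) [IF q11 and q25 THEN q21]. ⇒ new: q21.
[6] (6) [IF q21 and q25 THEN q14]. ⇒ new: q14.

q11, q13, q14, q15, q21, q22, q23, q24, q25, q31, q33, q8, q9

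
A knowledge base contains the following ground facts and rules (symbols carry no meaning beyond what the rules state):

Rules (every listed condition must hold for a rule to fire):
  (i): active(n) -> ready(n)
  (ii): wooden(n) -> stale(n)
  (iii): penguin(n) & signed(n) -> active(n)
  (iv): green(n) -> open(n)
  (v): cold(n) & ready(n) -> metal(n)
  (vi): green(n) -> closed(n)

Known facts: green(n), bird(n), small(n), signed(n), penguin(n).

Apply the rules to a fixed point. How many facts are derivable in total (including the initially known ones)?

9

Round 1: (iii) [penguin(n) & signed(n) -> active(n)]; (iv) [green(n) -> open(n)]; (vi) [green(n) -> closed(n)]. New: active(n), open(n), closed(n).
Round 2: (i) [active(n) -> ready(n)]. New: ready(n).
Closure: {active(n), bird(n), closed(n), green(n), open(n), penguin(n), ready(n), signed(n), small(n)} — 9 facts.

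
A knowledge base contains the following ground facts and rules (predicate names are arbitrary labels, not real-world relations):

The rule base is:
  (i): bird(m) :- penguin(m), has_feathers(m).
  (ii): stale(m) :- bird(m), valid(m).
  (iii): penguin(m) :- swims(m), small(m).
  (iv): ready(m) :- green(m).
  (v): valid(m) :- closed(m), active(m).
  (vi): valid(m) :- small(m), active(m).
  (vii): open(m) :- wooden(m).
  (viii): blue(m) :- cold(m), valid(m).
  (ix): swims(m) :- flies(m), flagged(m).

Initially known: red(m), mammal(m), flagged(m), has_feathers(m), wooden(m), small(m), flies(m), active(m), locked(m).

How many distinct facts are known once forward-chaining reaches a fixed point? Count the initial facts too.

[1] (vi) [valid(m) :- small(m), active(m).]; (vii) [open(m) :- wooden(m).]; (ix) [swims(m) :- flies(m), flagged(m).]. ⇒ new: valid(m), open(m), swims(m).
[2] (iii) [penguin(m) :- swims(m), small(m).]. ⇒ new: penguin(m).
[3] (i) [bird(m) :- penguin(m), has_feathers(m).]. ⇒ new: bird(m).
[4] (ii) [stale(m) :- bird(m), valid(m).]. ⇒ new: stale(m).
Closure: {active(m), bird(m), flagged(m), flies(m), has_feathers(m), locked(m), mammal(m), open(m), penguin(m), red(m), small(m), stale(m), swims(m), valid(m), wooden(m)} — 15 facts.

15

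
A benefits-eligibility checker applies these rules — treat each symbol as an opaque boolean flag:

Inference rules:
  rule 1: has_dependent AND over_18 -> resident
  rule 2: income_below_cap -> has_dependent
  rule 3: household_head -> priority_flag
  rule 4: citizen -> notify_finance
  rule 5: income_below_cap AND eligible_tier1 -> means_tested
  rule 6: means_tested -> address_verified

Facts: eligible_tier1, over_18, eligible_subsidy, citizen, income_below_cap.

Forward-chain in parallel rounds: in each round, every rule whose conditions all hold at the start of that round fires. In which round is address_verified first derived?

Round 1 fires rule 2, rule 4, rule 5, giving has_dependent, notify_finance, means_tested.
Round 2 fires rule 1, rule 6, giving resident, address_verified.
address_verified first appears in round 2.

2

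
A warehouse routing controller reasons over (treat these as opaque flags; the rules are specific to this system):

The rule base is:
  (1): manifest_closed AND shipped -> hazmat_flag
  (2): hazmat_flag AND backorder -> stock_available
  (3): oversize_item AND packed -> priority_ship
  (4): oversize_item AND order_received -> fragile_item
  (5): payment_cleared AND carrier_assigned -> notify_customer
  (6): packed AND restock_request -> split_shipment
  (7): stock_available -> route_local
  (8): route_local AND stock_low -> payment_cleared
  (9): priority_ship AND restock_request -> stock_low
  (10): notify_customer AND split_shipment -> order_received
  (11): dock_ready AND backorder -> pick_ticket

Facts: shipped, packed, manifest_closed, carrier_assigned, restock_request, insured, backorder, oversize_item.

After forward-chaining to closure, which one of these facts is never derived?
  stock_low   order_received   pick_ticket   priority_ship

pick_ticket

[1] (1) [manifest_closed AND shipped -> hazmat_flag]; (3) [oversize_item AND packed -> priority_ship]; (6) [packed AND restock_request -> split_shipment]. ⇒ new: hazmat_flag, priority_ship, split_shipment.
[2] (2) [hazmat_flag AND backorder -> stock_available]; (9) [priority_ship AND restock_request -> stock_low]. ⇒ new: stock_available, stock_low.
[3] (7) [stock_available -> route_local]. ⇒ new: route_local.
[4] (8) [route_local AND stock_low -> payment_cleared]. ⇒ new: payment_cleared.
[5] (5) [payment_cleared AND carrier_assigned -> notify_customer]. ⇒ new: notify_customer.
[6] (10) [notify_customer AND split_shipment -> order_received]. ⇒ new: order_received.
[7] (4) [oversize_item AND order_received -> fragile_item]. ⇒ new: fragile_item.
Derived: stock_low (round 2), order_received (round 6), priority_ship (round 1). pick_ticket never appears in any round.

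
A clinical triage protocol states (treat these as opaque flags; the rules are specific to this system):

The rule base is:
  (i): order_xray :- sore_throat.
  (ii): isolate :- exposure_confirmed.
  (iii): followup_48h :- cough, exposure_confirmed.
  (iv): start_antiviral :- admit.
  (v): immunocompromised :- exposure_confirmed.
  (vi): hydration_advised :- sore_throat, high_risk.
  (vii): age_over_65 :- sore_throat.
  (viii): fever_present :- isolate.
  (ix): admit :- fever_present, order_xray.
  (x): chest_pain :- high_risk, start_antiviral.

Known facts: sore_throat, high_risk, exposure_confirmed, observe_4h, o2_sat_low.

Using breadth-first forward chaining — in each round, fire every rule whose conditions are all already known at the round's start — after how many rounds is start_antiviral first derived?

Round 1 fires (i), (ii), (v), (vi), (vii), giving order_xray, isolate, immunocompromised, hydration_advised, age_over_65.
Round 2 fires (viii), giving fever_present.
Round 3 fires (ix), giving admit.
Round 4 fires (iv), giving start_antiviral.
start_antiviral first appears in round 4.

4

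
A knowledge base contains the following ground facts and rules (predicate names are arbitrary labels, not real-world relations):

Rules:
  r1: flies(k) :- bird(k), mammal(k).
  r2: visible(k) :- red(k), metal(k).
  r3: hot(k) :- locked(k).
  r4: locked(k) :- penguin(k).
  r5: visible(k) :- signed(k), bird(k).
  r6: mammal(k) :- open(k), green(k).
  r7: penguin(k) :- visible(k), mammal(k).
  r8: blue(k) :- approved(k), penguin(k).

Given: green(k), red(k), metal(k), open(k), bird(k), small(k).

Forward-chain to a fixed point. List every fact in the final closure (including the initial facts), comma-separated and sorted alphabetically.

bird(k), flies(k), green(k), hot(k), locked(k), mammal(k), metal(k), open(k), penguin(k), red(k), small(k), visible(k)

Round 1: r2 [visible(k) :- red(k), metal(k).]; r6 [mammal(k) :- open(k), green(k).]. New: visible(k), mammal(k).
Round 2: r1 [flies(k) :- bird(k), mammal(k).]; r7 [penguin(k) :- visible(k), mammal(k).]. New: flies(k), penguin(k).
Round 3: r4 [locked(k) :- penguin(k).]. New: locked(k).
Round 4: r3 [hot(k) :- locked(k).]. New: hot(k).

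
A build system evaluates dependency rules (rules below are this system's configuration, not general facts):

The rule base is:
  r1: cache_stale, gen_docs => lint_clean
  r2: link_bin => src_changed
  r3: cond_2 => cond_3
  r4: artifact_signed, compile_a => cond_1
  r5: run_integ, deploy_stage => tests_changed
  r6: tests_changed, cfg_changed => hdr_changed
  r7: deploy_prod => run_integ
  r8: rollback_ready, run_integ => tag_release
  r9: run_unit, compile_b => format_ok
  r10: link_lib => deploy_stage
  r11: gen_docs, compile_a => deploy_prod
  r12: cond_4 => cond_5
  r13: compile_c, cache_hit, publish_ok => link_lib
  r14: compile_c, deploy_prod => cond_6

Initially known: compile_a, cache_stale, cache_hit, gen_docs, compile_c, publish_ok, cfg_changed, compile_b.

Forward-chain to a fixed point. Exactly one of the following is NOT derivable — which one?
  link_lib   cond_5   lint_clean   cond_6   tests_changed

cond_5

Round 1 — r1, r11, r13, derive lint_clean, deploy_prod, link_lib.
Round 2 — r7, r10, r14, derive run_integ, deploy_stage, cond_6.
Round 3 — r5, derive tests_changed.
Round 4 — r6, derive hdr_changed.
Derived: tests_changed (round 3), lint_clean (round 1), link_lib (round 1), cond_6 (round 2). cond_5 never appears in any round.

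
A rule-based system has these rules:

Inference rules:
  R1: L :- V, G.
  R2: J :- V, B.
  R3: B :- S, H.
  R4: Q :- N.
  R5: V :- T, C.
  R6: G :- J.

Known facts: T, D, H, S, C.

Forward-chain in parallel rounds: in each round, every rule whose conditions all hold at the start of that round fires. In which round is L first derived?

[1] R3 [B :- S, H.]; R5 [V :- T, C.]. ⇒ new: B, V.
[2] R2 [J :- V, B.]. ⇒ new: J.
[3] R6 [G :- J.]. ⇒ new: G.
[4] R1 [L :- V, G.]. ⇒ new: L.
L first appears in round 4.

4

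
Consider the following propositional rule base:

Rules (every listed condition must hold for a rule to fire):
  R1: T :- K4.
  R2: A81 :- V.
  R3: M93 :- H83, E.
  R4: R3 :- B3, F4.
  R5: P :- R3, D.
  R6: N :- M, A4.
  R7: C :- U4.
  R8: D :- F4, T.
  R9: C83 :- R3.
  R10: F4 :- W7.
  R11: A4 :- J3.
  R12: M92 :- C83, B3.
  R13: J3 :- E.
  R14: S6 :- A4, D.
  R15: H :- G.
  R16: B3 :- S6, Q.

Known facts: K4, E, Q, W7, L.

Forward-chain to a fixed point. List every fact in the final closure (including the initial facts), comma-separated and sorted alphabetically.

Round 1 — R1, R10, R13, derive T, F4, J3.
Round 2 — R8, R11, derive D, A4.
Round 3 — R14, derive S6.
Round 4 — R16, derive B3.
Round 5 — R4, derive R3.
Round 6 — R5, R9, derive P, C83.
Round 7 — R12, derive M92.

A4, B3, C83, D, E, F4, J3, K4, L, M92, P, Q, R3, S6, T, W7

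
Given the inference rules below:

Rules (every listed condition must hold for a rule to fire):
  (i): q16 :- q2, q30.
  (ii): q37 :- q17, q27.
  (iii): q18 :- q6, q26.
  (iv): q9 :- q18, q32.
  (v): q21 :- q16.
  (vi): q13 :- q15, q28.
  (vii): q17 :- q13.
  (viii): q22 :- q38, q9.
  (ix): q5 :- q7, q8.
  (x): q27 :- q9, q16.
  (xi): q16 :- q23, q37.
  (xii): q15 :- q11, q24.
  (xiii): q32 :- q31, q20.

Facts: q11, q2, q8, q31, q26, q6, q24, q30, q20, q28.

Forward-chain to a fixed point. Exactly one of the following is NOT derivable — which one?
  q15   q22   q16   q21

Round 1 — (i), (iii), (xii), (xiii), derive q16, q18, q15, q32.
Round 2 — (iv), (v), (vi), derive q9, q21, q13.
Round 3 — (vii), (x), derive q17, q27.
Round 4 — (ii), derive q37.
Derived: q21 (round 2), q16 (round 1), q15 (round 1). q22 never appears in any round.

q22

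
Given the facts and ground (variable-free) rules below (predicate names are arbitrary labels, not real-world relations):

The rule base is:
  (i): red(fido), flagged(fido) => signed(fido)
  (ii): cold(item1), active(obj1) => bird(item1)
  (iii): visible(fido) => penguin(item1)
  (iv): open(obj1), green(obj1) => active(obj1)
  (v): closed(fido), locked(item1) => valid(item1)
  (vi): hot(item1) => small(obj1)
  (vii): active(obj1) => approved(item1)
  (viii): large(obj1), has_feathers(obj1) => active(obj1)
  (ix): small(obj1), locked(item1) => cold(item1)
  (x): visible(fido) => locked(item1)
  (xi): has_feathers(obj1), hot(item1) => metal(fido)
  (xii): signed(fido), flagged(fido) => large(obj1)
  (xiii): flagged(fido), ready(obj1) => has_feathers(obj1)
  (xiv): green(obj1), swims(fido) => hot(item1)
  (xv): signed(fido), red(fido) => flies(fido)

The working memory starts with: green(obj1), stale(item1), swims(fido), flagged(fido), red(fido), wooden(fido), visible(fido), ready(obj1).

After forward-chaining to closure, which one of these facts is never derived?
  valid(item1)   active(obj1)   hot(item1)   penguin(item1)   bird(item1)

valid(item1)

Round 1: (i) [red(fido), flagged(fido) => signed(fido)]; (iii) [visible(fido) => penguin(item1)]; (x) [visible(fido) => locked(item1)]; (xiii) [flagged(fido), ready(obj1) => has_feathers(obj1)]; (xiv) [green(obj1), swims(fido) => hot(item1)]. Adds signed(fido), penguin(item1), locked(item1), has_feathers(obj1), hot(item1).
Round 2: (vi) [hot(item1) => small(obj1)]; (xi) [has_feathers(obj1), hot(item1) => metal(fido)]; (xii) [signed(fido), flagged(fido) => large(obj1)]; (xv) [signed(fido), red(fido) => flies(fido)]. Adds small(obj1), metal(fido), large(obj1), flies(fido).
Round 3: (viii) [large(obj1), has_feathers(obj1) => active(obj1)]; (ix) [small(obj1), locked(item1) => cold(item1)]. Adds active(obj1), cold(item1).
Round 4: (ii) [cold(item1), active(obj1) => bird(item1)]; (vii) [active(obj1) => approved(item1)]. Adds bird(item1), approved(item1).
Derived: bird(item1) (round 4), penguin(item1) (round 1), active(obj1) (round 3), hot(item1) (round 1). valid(item1) never appears in any round.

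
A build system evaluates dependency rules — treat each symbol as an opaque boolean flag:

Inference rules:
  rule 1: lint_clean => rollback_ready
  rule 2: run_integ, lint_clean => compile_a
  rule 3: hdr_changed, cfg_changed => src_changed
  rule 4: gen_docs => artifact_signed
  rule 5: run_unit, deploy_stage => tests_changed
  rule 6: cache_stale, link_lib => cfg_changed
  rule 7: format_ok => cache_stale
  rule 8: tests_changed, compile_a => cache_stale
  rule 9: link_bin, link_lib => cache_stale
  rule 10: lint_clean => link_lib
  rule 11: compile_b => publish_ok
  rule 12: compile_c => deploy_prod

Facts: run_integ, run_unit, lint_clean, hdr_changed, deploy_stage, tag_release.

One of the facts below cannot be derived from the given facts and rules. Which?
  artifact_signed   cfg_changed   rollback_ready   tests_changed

Round 1 fires rule 1, rule 2, rule 5, rule 10, giving rollback_ready, compile_a, tests_changed, link_lib.
Round 2 fires rule 8, giving cache_stale.
Round 3 fires rule 6, giving cfg_changed.
Round 4 fires rule 3, giving src_changed.
Derived: cfg_changed (round 3), rollback_ready (round 1), tests_changed (round 1). artifact_signed never appears in any round.

artifact_signed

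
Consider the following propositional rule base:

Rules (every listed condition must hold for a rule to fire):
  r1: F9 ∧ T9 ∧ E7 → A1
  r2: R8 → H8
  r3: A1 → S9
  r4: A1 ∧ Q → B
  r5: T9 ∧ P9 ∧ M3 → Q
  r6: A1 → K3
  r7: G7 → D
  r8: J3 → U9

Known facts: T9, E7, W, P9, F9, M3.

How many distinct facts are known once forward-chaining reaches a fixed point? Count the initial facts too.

Round 1 fires r1, r5, giving A1, Q.
Round 2 fires r3, r4, r6, giving S9, B, K3.
Closure: {A1, B, E7, F9, K3, M3, P9, Q, S9, T9, W} — 11 facts.

11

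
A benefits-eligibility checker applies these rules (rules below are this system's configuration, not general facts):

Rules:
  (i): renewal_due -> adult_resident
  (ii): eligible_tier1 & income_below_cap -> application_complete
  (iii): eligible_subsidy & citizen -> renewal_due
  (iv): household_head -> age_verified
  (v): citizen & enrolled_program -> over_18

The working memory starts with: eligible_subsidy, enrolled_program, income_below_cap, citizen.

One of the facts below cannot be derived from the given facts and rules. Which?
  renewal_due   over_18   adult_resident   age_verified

age_verified

Round 1: (iii) [eligible_subsidy & citizen -> renewal_due]; (v) [citizen & enrolled_program -> over_18]. New: renewal_due, over_18.
Round 2: (i) [renewal_due -> adult_resident]. New: adult_resident.
Derived: renewal_due (round 1), adult_resident (round 2), over_18 (round 1). age_verified never appears in any round.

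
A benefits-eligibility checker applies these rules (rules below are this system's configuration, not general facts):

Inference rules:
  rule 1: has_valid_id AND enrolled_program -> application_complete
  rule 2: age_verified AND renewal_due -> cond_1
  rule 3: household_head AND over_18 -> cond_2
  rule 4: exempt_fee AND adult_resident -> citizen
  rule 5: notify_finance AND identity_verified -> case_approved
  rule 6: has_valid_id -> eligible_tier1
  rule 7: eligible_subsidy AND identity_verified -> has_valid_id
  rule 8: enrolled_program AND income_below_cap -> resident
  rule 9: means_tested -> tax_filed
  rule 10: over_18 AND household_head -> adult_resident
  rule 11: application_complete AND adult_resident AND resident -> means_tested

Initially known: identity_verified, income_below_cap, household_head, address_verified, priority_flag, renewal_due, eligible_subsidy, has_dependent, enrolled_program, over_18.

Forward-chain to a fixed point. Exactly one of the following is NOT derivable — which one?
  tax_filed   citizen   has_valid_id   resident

Round 1 — rule 3, rule 7, rule 8, rule 10, derive cond_2, has_valid_id, resident, adult_resident.
Round 2 — rule 1, rule 6, derive application_complete, eligible_tier1.
Round 3 — rule 11, derive means_tested.
Round 4 — rule 9, derive tax_filed.
Derived: resident (round 1), has_valid_id (round 1), tax_filed (round 4). citizen never appears in any round.

citizen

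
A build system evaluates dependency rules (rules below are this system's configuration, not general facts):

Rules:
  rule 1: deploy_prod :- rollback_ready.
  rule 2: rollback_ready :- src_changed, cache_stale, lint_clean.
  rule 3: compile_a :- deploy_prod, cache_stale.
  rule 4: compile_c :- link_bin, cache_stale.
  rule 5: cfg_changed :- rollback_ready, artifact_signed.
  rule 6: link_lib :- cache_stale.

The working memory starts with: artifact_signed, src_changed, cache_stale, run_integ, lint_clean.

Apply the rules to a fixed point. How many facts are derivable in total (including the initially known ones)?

10

[1] rule 2 [rollback_ready :- src_changed, cache_stale, lint_clean.]; rule 6 [link_lib :- cache_stale.]. ⇒ new: rollback_ready, link_lib.
[2] rule 1 [deploy_prod :- rollback_ready.]; rule 5 [cfg_changed :- rollback_ready, artifact_signed.]. ⇒ new: deploy_prod, cfg_changed.
[3] rule 3 [compile_a :- deploy_prod, cache_stale.]. ⇒ new: compile_a.
Closure: {artifact_signed, cache_stale, cfg_changed, compile_a, deploy_prod, link_lib, lint_clean, rollback_ready, run_integ, src_changed} — 10 facts.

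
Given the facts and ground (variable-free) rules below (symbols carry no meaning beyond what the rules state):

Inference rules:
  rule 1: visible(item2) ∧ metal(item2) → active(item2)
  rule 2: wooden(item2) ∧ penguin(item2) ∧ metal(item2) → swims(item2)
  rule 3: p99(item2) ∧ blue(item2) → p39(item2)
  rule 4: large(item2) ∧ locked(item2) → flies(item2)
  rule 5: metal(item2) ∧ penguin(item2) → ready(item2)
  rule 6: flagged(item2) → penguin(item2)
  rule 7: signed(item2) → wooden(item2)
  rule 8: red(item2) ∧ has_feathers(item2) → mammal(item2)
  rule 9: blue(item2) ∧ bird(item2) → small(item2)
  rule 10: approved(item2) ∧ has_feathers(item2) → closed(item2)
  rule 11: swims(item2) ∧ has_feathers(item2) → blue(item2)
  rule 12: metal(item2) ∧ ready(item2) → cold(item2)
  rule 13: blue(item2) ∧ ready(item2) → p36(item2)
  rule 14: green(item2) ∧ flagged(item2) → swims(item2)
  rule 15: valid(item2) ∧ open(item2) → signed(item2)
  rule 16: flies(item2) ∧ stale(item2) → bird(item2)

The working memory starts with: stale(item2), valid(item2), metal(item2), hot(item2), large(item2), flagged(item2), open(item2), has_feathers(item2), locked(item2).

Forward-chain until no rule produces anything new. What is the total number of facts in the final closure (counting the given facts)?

Round 1 — rule 4, rule 6, rule 15, derive flies(item2), penguin(item2), signed(item2).
Round 2 — rule 5, rule 7, rule 16, derive ready(item2), wooden(item2), bird(item2).
Round 3 — rule 2, rule 12, derive swims(item2), cold(item2).
Round 4 — rule 11, derive blue(item2).
Round 5 — rule 9, rule 13, derive small(item2), p36(item2).
Closure: {bird(item2), blue(item2), cold(item2), flagged(item2), flies(item2), has_feathers(item2), hot(item2), large(item2), locked(item2), metal(item2), open(item2), p36(item2), penguin(item2), ready(item2), signed(item2), small(item2), stale(item2), swims(item2), valid(item2), wooden(item2)} — 20 facts.

20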